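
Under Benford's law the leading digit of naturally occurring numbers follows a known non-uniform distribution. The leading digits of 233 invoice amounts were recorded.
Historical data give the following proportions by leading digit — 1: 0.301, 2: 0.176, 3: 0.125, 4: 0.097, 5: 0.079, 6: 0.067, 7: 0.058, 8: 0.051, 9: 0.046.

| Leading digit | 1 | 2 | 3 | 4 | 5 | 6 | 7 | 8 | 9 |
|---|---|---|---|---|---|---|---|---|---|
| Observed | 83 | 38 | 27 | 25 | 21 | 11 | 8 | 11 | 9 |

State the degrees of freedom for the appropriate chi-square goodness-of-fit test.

8

There are k = 9 categories and no parameters were estimated from the data, so df = 9 − 1 = 8.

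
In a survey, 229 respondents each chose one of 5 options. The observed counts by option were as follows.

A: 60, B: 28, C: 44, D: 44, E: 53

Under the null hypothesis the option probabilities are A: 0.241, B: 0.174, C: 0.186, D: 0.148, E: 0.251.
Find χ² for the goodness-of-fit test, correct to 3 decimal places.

Expected counts E_i = n·p_i: 229×0.241 = 55.189, 229×0.174 = 39.846, 229×0.186 = 42.594, 229×0.148 = 33.892, 229×0.251 = 57.479.
χ² = (60−55.189)²/55.189 + (28−39.846)²/39.846 + (44−42.594)²/42.594 + (44−33.892)²/33.892 + (53−57.479)²/57.479
   = 0.4194 + 3.5218 + 0.0464 + 3.0146 + 0.3490
Sum = 7.351

7.351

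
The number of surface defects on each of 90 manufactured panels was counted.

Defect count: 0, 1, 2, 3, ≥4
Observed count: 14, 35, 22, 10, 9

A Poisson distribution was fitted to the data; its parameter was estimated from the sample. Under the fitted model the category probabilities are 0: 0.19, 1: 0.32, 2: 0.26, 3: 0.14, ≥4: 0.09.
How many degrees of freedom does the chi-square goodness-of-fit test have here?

3

There are k = 5 categories and 1 parameter estimated from the data, so df = 5 − 1 − 1 = 3.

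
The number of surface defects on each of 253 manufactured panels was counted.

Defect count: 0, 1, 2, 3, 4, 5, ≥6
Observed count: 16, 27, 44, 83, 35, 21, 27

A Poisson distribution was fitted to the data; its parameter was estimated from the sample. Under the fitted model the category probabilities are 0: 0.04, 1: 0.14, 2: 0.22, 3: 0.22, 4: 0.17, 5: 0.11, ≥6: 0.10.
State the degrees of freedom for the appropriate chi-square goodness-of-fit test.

5

There are k = 7 categories and 1 parameter estimated from the data, so df = 7 − 1 − 1 = 5.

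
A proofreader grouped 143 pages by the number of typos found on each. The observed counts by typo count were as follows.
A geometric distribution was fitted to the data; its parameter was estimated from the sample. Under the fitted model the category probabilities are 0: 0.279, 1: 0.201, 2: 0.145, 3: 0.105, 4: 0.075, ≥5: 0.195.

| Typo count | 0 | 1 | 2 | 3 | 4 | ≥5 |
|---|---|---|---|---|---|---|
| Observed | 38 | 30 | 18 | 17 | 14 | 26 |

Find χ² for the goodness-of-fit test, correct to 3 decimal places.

Expected counts E_i = n·p_i: 143×0.279 = 39.897, 143×0.201 = 28.743, 143×0.145 = 20.735, 143×0.105 = 15.015, 143×0.075 = 10.725, 143×0.195 = 27.885.
cat         O        E   (O−E)²/E
0          38   39.897     0.0902
1          30   28.743     0.0550
2          18   20.735     0.3608
3          17   15.015     0.2624
4          14   10.725     1.0001
≥5         26   27.885     0.1274
Sum = 1.896

1.896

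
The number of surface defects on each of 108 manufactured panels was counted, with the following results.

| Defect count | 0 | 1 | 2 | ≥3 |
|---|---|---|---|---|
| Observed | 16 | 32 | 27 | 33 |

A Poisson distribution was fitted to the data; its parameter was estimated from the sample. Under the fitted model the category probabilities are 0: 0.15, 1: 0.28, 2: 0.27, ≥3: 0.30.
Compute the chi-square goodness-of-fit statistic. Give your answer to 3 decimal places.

0.276

Expected counts E_i = n·p_i: 108×0.15 = 16.2, 108×0.28 = 30.24, 108×0.27 = 29.16, 108×0.30 = 32.4.
χ² = (16−16.2)²/16.2 + (32−30.24)²/30.24 + (27−29.16)²/29.16 + (33−32.4)²/32.4
   = 0.0025 + 0.1024 + 0.1600 + 0.0111
Sum = 0.276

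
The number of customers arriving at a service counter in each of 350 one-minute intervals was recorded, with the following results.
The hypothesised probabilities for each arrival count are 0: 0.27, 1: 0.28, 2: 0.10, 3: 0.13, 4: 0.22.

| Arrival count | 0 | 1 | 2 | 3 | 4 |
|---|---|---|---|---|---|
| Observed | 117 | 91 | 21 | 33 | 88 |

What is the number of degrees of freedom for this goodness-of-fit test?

There are k = 5 categories and no parameters were estimated from the data, so df = 5 − 1 = 4.

4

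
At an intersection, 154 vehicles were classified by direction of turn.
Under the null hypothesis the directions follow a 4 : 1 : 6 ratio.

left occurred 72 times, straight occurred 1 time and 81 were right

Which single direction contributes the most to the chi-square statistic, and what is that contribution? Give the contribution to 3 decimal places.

straight, 12.071

Ratio total = 11. Expected counts: 154×4/11 = 56, 154×1/11 = 14, 154×6/11 = 84.
χ² = (72−56)²/56 + (1−14)²/14 + (81−84)²/84
   = 4.5714 + 12.0714 + 0.1071
The largest term is for straight: 12.071.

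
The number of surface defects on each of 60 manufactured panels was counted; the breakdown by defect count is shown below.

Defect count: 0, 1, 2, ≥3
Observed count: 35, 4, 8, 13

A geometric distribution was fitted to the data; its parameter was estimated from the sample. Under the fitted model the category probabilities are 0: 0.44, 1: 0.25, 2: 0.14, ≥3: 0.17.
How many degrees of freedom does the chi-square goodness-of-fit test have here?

There are k = 4 categories and 1 parameter estimated from the data, so df = 4 − 1 − 1 = 2.

2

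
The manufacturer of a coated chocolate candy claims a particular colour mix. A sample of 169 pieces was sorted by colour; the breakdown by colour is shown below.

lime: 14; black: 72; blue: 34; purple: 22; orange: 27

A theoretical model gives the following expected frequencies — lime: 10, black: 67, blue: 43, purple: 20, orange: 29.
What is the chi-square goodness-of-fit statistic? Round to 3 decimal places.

χ² = (14−10)²/10 + (72−67)²/67 + (34−43)²/43 + (22−20)²/20 + (27−29)²/29
   = 1.6000 + 0.3731 + 1.8837 + 0.2000 + 0.1379
Sum = 4.195

4.195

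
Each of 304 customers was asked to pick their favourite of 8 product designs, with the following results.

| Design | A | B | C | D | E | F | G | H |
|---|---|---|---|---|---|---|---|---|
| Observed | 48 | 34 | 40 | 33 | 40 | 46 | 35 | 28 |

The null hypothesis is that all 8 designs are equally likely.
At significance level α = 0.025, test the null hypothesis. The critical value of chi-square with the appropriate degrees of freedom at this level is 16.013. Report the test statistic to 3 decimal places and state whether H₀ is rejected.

Expected count for each of the 8 categories: 304/8 = 38.
cat         O        E   (O−E)²/E
A          48       38     2.6316
B          34       38     0.4211
C          40       38     0.1053
D          33       38     0.6579
E          40       38     0.1053
F          46       38     1.6842
G          35       38     0.2368
H          28       38     2.6316
Sum = 8.474
df = 7. Since 8.474 < 16.013, we do not reject H₀.

8.474; do not reject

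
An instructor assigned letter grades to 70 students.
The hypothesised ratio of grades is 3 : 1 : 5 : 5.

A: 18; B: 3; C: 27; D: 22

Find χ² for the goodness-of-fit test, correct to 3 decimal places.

1.920

Ratio total = 14. Expected counts: 70×3/14 = 15, 70×1/14 = 5, 70×5/14 = 25, 70×5/14 = 25.
cat         O        E   (O−E)²/E
A          18       15     0.6000
B           3        5     0.8000
C          27       25     0.1600
D          22       25     0.3600
Sum = 1.920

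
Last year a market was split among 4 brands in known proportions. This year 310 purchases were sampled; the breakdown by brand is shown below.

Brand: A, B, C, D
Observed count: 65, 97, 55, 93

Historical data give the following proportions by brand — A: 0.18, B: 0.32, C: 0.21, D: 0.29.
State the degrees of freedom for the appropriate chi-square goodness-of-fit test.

There are k = 4 categories and no parameters were estimated from the data, so df = 4 − 1 = 3.

3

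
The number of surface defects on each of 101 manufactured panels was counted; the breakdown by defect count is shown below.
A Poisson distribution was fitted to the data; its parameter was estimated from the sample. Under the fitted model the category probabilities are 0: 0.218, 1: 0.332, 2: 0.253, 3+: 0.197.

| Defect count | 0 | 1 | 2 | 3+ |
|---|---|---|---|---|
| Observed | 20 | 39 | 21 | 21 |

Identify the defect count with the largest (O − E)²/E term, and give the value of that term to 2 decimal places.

1, 0.89

Expected counts E_i = n·p_i: 101×0.218 = 22.018, 101×0.332 = 33.532, 101×0.253 = 25.553, 101×0.197 = 19.897.
0: (20 − 22.018)²/22.018 = 4.072324/22.018 = 0.185
1: (39 − 33.532)²/33.532 = 29.899024/33.532 = 0.892
2: (21 − 25.553)²/25.553 = 20.729809/25.553 = 0.811
3+: (21 − 19.897)²/19.897 = 1.216609/19.897 = 0.061
The largest term is for 1: 0.89.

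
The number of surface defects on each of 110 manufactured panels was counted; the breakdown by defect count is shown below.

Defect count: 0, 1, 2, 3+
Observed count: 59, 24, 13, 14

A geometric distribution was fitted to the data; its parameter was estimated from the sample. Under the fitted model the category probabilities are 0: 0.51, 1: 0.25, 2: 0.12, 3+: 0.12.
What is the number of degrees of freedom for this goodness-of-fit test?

2

There are k = 4 categories and 1 parameter estimated from the data, so df = 4 − 1 − 1 = 2.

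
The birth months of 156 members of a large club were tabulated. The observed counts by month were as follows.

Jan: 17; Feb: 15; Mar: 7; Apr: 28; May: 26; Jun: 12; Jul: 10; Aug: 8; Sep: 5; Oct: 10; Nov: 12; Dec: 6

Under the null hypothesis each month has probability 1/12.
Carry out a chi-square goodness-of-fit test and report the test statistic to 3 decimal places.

46.769

Under H₀ each category has probability 1/12, so each expected count is 156/12 = 13.
χ² = (17−13)²/13 + (15−13)²/13 + (7−13)²/13 + (28−13)²/13 + (26−13)²/13 + (12−13)²/13 + (10−13)²/13 + (8−13)²/13 + (5−13)²/13 + (10−13)²/13 + (12−13)²/13 + (6−13)²/13
   = 1.2308 + 0.3077 + 2.7692 + 17.3077 + 13.0000 + 0.0769 + 0.6923 + 1.9231 + 4.9231 + 0.6923 + 0.0769 + 3.7692
Sum = 46.769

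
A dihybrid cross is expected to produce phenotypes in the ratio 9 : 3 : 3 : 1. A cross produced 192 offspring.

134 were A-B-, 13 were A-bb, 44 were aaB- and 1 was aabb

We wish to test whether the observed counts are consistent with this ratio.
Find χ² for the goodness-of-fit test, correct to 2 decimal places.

Ratio total = 16. Expected counts: 192×9/16 = 108, 192×3/16 = 36, 192×3/16 = 36, 192×1/16 = 12.
χ² = (134−108)²/108 + (13−36)²/36 + (44−36)²/36 + (1−12)²/12
   = 6.259 + 14.694 + 1.778 + 10.083
Sum = 32.81

32.81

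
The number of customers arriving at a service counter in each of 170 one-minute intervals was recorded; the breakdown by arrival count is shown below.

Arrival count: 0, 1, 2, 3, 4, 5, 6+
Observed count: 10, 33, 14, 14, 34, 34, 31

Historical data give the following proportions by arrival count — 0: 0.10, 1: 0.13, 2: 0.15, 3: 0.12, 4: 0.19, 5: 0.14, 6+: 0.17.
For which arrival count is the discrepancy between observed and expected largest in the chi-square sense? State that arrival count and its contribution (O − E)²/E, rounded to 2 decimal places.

1, 5.38

Expected counts E_i = n·p_i: 170×0.10 = 17, 170×0.13 = 22.1, 170×0.15 = 25.5, 170×0.12 = 20.4, 170×0.19 = 32.3, 170×0.14 = 23.8, 170×0.17 = 28.9.
cat         O        E   (O−E)²/E
0          10       17      2.882
1          33     22.1      5.376
2          14     25.5      5.186
3          14     20.4      2.008
4          34     32.3      0.089
5          34     23.8      4.371
6+         31     28.9      0.153
The largest term is for 1: 5.38.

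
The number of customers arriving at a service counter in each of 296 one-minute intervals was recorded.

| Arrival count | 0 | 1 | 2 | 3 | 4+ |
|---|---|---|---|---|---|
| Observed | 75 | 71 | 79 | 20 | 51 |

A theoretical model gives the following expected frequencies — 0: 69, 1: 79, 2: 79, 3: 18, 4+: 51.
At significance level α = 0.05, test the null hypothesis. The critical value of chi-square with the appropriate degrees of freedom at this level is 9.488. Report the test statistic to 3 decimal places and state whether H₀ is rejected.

χ² = (75−69)²/69 + (71−79)²/79 + (79−79)²/79 + (20−18)²/18 + (51−51)²/51
   = 0.5217 + 0.8101 + 0.0000 + 0.2222 + 0.0000
Sum = 1.554
df = 4. Since 1.554 < 9.488, we do not reject H₀.

1.554; do not reject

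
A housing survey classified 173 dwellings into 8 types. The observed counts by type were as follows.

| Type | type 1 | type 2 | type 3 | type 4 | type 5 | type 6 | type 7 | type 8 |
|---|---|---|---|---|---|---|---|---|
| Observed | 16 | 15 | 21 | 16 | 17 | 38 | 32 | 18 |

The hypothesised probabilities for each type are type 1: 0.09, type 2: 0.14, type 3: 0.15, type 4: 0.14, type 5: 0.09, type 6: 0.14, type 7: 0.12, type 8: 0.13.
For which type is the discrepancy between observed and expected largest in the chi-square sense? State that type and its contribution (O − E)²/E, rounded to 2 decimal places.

Expected counts E_i = n·p_i: 173×0.09 = 15.57, 173×0.14 = 24.22, 173×0.15 = 25.95, 173×0.14 = 24.22, 173×0.09 = 15.57, 173×0.14 = 24.22, 173×0.12 = 20.76, 173×0.13 = 22.49.
type 1: (16 − 15.57)²/15.57 = 0.1849/15.57 = 0.012
type 2: (15 − 24.22)²/24.22 = 85.0084/24.22 = 3.510
type 3: (21 − 25.95)²/25.95 = 24.5025/25.95 = 0.944
type 4: (16 − 24.22)²/24.22 = 67.5684/24.22 = 2.790
type 5: (17 − 15.57)²/15.57 = 2.0449/15.57 = 0.131
type 6: (38 − 24.22)²/24.22 = 189.8884/24.22 = 7.840
type 7: (32 − 20.76)²/20.76 = 126.3376/20.76 = 6.086
type 8: (18 − 22.49)²/22.49 = 20.1601/22.49 = 0.896
The largest term is for type 6: 7.84.

type 6, 7.84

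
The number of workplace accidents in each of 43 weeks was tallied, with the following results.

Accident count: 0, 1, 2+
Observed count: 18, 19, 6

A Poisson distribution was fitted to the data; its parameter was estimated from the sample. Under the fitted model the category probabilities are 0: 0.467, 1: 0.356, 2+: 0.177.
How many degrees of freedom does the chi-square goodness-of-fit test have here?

1

There are k = 3 categories and 1 parameter estimated from the data, so df = 3 − 1 − 1 = 1.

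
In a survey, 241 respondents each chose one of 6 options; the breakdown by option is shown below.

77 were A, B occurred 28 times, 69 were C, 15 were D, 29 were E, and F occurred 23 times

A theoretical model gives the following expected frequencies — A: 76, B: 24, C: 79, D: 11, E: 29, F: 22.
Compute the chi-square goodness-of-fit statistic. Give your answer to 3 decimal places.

3.446

cat         O        E   (O−E)²/E
A          77       76     0.0132
B          28       24     0.6667
C          69       79     1.2658
D          15       11     1.4545
E          29       29     0.0000
F          23       22     0.0455
Sum = 3.446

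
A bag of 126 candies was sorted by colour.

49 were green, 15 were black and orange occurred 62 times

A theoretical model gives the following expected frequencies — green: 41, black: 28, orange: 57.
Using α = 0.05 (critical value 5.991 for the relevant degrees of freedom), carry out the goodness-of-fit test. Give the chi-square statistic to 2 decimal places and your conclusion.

8.04; reject

cat         O        E   (O−E)²/E
green      49       41      1.561
black      15       28      6.036
orange     62       57      0.439
Sum = 8.04
df = 2. Since 8.04 > 5.991, we reject H₀.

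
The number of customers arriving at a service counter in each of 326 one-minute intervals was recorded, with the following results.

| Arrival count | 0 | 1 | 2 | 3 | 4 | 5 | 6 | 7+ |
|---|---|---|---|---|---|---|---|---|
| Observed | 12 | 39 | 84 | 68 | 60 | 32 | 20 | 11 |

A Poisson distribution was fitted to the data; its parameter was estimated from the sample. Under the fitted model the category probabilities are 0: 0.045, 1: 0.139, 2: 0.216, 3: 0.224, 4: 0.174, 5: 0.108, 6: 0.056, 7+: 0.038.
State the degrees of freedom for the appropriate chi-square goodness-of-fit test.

There are k = 8 categories and 1 parameter estimated from the data, so df = 8 − 1 − 1 = 6.

6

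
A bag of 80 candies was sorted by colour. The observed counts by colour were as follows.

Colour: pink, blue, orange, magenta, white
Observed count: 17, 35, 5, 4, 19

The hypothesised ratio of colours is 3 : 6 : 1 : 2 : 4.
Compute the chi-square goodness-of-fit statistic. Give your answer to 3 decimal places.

Ratio total = 16. Expected counts: 80×3/16 = 15, 80×6/16 = 30, 80×1/16 = 5, 80×2/16 = 10, 80×4/16 = 20.
χ² = (17−15)²/15 + (35−30)²/30 + (5−5)²/5 + (4−10)²/10 + (19−20)²/20
   = 0.2667 + 0.8333 + 0.0000 + 3.6000 + 0.0500
Sum = 4.750

4.750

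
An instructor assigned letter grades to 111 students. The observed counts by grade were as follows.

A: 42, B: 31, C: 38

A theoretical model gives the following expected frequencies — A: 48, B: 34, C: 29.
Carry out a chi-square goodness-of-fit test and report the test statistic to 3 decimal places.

cat         O        E   (O−E)²/E
A          42       48     0.7500
B          31       34     0.2647
C          38       29     2.7931
Sum = 3.808

3.808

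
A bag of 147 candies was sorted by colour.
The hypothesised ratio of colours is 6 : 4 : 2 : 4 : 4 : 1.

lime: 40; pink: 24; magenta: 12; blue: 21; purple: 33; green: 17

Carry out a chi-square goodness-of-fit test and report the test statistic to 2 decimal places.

Ratio total = 21. Expected counts: 147×6/21 = 42, 147×4/21 = 28, 147×2/21 = 14, 147×4/21 = 28, 147×4/21 = 28, 147×1/21 = 7.
cat          O        E   (O−E)²/E
lime        40       42      0.095
pink        24       28      0.571
magenta     12       14      0.286
blue        21       28      1.750
purple      33       28      0.893
green       17        7     14.286
Sum = 17.88

17.88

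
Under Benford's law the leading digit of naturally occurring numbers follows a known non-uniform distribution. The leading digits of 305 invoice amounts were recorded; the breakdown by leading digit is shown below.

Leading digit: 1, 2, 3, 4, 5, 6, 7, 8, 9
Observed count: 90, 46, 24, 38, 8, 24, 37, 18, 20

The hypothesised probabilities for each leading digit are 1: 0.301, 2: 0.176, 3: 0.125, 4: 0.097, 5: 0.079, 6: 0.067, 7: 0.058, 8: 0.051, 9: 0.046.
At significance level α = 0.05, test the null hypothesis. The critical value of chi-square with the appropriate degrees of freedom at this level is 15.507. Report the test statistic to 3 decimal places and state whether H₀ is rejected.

44.137; reject

Expected counts E_i = n·p_i: 305×0.301 = 91.805, 305×0.176 = 53.68, 305×0.125 = 38.125, 305×0.097 = 29.585, 305×0.079 = 24.095, 305×0.067 = 20.435, 305×0.058 = 17.69, 305×0.051 = 15.555, 305×0.046 = 14.03.
cat         O        E   (O−E)²/E
1          90   91.805     0.0355
2          46    53.68     1.0988
3          24   38.125     5.2332
4          38   29.585     2.3935
5           8   24.095    10.7512
6          24   20.435     0.6219
7          37    17.69    21.0784
8          18   15.555     0.3843
9          20    14.03     2.5403
Sum = 44.137
df = 8. Since 44.137 > 15.507, we reject H₀.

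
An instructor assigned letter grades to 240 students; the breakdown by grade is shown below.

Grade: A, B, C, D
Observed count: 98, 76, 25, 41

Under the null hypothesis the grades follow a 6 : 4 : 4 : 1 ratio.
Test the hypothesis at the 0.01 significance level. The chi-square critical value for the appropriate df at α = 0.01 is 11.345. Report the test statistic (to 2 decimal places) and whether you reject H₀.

65.12; reject

Ratio total = 15. Expected counts: 240×6/15 = 96, 240×4/15 = 64, 240×4/15 = 64, 240×1/15 = 16.
χ² = (98−96)²/96 + (76−64)²/64 + (25−64)²/64 + (41−16)²/16
   = 0.042 + 2.250 + 23.766 + 39.063
Sum = 65.12
df = 3. Since 65.12 > 11.345, we reject H₀.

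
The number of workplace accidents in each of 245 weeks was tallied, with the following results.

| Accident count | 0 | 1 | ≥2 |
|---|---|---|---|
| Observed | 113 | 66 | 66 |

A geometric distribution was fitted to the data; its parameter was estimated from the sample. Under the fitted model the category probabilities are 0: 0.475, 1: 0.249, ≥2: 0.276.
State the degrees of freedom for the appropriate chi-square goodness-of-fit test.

There are k = 3 categories and 1 parameter estimated from the data, so df = 3 − 1 − 1 = 1.

1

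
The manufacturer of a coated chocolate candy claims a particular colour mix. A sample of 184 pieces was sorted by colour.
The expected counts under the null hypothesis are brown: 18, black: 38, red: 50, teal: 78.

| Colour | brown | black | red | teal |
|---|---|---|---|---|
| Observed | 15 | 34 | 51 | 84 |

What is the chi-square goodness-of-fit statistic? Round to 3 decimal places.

brown: (15 − 18)²/18 = 9/18 = 0.5000
black: (34 − 38)²/38 = 16/38 = 0.4211
red: (51 − 50)²/50 = 1/50 = 0.0200
teal: (84 − 78)²/78 = 36/78 = 0.4615
Sum = 1.403

1.403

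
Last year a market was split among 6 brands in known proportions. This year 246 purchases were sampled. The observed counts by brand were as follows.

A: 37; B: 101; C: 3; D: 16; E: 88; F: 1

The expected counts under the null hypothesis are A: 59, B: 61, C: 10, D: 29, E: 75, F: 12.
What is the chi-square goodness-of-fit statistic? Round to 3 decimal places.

57.497

A: (37 − 59)²/59 = 484/59 = 8.2034
B: (101 − 61)²/61 = 1600/61 = 26.2295
C: (3 − 10)²/10 = 49/10 = 4.9000
D: (16 − 29)²/29 = 169/29 = 5.8276
E: (88 − 75)²/75 = 169/75 = 2.2533
F: (1 − 12)²/12 = 121/12 = 10.0833
Sum = 57.497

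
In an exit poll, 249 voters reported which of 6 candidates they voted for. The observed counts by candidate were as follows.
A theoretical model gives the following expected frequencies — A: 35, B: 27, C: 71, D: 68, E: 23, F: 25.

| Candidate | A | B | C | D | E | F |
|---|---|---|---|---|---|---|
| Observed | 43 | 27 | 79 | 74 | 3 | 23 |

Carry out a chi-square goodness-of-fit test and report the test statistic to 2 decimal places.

20.81

A: (43 − 35)²/35 = 64/35 = 1.829
B: (27 − 27)²/27 = 0/27 = 0.000
C: (79 − 71)²/71 = 64/71 = 0.901
D: (74 − 68)²/68 = 36/68 = 0.529
E: (3 − 23)²/23 = 400/23 = 17.391
F: (23 − 25)²/25 = 4/25 = 0.160
Sum = 20.81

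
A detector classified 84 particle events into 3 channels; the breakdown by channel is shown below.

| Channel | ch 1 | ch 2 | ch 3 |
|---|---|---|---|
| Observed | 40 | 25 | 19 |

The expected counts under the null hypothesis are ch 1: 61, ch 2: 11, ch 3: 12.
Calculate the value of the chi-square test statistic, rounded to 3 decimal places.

29.131

cat         O        E   (O−E)²/E
ch 1       40       61     7.2295
ch 2       25       11    17.8182
ch 3       19       12     4.0833
Sum = 29.131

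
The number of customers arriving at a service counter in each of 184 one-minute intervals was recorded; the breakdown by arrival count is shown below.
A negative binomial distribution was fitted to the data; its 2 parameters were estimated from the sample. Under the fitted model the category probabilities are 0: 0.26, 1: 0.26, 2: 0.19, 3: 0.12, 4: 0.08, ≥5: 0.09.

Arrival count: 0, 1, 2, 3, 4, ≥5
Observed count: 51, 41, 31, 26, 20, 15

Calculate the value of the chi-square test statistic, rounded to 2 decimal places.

4.37

Expected counts E_i = n·p_i: 184×0.26 = 47.84, 184×0.26 = 47.84, 184×0.19 = 34.96, 184×0.12 = 22.08, 184×0.08 = 14.72, 184×0.09 = 16.56.
0: (51 − 47.84)²/47.84 = 9.9856/47.84 = 0.209
1: (41 − 47.84)²/47.84 = 46.7856/47.84 = 0.978
2: (31 − 34.96)²/34.96 = 15.6816/34.96 = 0.449
3: (26 − 22.08)²/22.08 = 15.3664/22.08 = 0.696
4: (20 − 14.72)²/14.72 = 27.8784/14.72 = 1.894
≥5: (15 − 16.56)²/16.56 = 2.4336/16.56 = 0.147
Sum = 4.37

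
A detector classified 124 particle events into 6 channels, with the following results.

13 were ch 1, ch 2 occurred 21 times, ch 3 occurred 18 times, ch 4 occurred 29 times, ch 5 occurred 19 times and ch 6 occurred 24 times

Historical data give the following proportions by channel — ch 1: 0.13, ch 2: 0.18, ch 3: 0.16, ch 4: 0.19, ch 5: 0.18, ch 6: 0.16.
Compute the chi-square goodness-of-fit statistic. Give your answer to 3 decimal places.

3.475

Expected counts E_i = n·p_i: 124×0.13 = 16.12, 124×0.18 = 22.32, 124×0.16 = 19.84, 124×0.19 = 23.56, 124×0.18 = 22.32, 124×0.16 = 19.84.
χ² = (13−16.12)²/16.12 + (21−22.32)²/22.32 + (18−19.84)²/19.84 + (29−23.56)²/23.56 + (19−22.32)²/22.32 + (24−19.84)²/19.84
   = 0.6039 + 0.0781 + 0.1706 + 1.2561 + 0.4938 + 0.8723
Sum = 3.475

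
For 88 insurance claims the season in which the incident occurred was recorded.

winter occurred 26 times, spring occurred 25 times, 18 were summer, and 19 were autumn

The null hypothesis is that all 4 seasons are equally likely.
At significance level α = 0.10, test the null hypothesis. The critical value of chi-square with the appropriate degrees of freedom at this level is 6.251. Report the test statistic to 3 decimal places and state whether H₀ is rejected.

2.273; do not reject

Expected count for each of the 4 categories: 88/4 = 22.
cat         O        E   (O−E)²/E
winter     26       22     0.7273
spring     25       22     0.4091
summer     18       22     0.7273
autumn     19       22     0.4091
Sum = 2.273
df = 3. Since 2.273 < 6.251, we do not reject H₀.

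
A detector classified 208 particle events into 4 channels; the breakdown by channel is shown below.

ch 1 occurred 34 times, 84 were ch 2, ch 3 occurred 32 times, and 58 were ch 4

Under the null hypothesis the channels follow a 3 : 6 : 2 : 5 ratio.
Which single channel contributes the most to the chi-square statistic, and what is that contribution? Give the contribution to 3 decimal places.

Ratio total = 16. Expected counts: 208×3/16 = 39, 208×6/16 = 78, 208×2/16 = 26, 208×5/16 = 65.
ch 1: (34 − 39)²/39 = 25/39 = 0.6410
ch 2: (84 − 78)²/78 = 36/78 = 0.4615
ch 3: (32 − 26)²/26 = 36/26 = 1.3846
ch 4: (58 − 65)²/65 = 49/65 = 0.7538
The largest term is for ch 3: 1.385.

ch 3, 1.385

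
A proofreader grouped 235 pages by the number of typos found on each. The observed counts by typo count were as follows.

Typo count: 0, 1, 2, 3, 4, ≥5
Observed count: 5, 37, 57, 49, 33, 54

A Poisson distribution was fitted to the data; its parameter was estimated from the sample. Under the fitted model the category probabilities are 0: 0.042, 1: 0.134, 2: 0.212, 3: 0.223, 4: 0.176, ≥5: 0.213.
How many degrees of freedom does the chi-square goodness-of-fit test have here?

4

There are k = 6 categories and 1 parameter estimated from the data, so df = 6 − 1 − 1 = 4.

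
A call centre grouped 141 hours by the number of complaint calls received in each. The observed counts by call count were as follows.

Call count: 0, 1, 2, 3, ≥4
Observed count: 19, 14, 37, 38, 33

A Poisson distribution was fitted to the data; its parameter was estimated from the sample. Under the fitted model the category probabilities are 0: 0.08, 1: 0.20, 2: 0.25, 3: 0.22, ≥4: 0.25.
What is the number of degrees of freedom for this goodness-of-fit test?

3

There are k = 5 categories and 1 parameter estimated from the data, so df = 5 − 1 − 1 = 3.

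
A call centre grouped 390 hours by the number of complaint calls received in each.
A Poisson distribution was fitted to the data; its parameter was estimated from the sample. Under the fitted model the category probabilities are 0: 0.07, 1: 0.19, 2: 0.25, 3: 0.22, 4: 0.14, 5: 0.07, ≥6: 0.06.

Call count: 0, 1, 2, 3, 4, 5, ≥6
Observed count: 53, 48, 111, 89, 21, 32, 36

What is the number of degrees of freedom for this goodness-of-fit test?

There are k = 7 categories and 1 parameter estimated from the data, so df = 7 − 1 − 1 = 5.

5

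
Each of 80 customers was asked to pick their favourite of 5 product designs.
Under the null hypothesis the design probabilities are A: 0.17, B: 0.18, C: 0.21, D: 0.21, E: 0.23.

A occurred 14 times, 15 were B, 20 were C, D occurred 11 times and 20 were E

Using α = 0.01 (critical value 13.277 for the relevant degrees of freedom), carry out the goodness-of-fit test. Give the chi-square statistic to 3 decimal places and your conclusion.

2.788; do not reject

Expected counts E_i = n·p_i: 80×0.17 = 13.6, 80×0.18 = 14.4, 80×0.21 = 16.8, 80×0.21 = 16.8, 80×0.23 = 18.4.
χ² = (14−13.6)²/13.6 + (15−14.4)²/14.4 + (20−16.8)²/16.8 + (11−16.8)²/16.8 + (20−18.4)²/18.4
   = 0.0118 + 0.0250 + 0.6095 + 2.0024 + 0.1391
Sum = 2.788
df = 4. Since 2.788 < 13.277, we do not reject H₀.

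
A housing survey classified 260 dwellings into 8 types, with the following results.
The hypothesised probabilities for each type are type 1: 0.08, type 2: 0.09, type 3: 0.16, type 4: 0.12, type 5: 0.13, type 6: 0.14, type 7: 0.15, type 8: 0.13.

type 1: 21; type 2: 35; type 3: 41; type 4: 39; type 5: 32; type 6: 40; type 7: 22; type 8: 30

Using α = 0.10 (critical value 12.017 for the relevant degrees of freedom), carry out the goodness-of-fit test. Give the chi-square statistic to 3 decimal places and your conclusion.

Expected counts E_i = n·p_i: 260×0.08 = 20.8, 260×0.09 = 23.4, 260×0.16 = 41.6, 260×0.12 = 31.2, 260×0.13 = 33.8, 260×0.14 = 36.4, 260×0.15 = 39, 260×0.13 = 33.8.
cat         O        E   (O−E)²/E
type 1     21     20.8     0.0019
type 2     35     23.4     5.7504
type 3     41     41.6     0.0087
type 4     39     31.2     1.9500
type 5     32     33.8     0.0959
type 6     40     36.4     0.3560
type 7     22       39     7.4103
type 8     30     33.8     0.4272
Sum = 16.000
df = 7. Since 16.000 > 12.017, we reject H₀.

16.000; reject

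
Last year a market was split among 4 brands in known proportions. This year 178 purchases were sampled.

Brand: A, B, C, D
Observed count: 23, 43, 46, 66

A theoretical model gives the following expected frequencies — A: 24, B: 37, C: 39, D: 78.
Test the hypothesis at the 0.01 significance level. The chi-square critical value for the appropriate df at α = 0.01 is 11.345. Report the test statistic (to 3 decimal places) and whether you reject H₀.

cat         O        E   (O−E)²/E
A          23       24     0.0417
B          43       37     0.9730
C          46       39     1.2564
D          66       78     1.8462
Sum = 4.117
df = 3. Since 4.117 < 11.345, we do not reject H₀.

4.117; do not reject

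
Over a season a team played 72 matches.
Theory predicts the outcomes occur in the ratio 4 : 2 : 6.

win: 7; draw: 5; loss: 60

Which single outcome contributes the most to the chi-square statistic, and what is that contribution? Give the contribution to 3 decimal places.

loss, 16.000

Ratio total = 12. Expected counts: 72×4/12 = 24, 72×2/12 = 12, 72×6/12 = 36.
χ² = (7−24)²/24 + (5−12)²/12 + (60−36)²/36
   = 12.0417 + 4.0833 + 16.0000
The largest term is for loss: 16.000.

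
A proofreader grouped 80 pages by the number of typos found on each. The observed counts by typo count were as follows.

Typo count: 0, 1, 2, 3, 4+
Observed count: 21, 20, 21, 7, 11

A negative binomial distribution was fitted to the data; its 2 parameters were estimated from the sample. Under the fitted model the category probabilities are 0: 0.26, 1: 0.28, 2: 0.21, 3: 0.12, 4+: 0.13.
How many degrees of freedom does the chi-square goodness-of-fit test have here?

2

There are k = 5 categories and 2 parameters estimated from the data, so df = 5 − 1 − 2 = 2.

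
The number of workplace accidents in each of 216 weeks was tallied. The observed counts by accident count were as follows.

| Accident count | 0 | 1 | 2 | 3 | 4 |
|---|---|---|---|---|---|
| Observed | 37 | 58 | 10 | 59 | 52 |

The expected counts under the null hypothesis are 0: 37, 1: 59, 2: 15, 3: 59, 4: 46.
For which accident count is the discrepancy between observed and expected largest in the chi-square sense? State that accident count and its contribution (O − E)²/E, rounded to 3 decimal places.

cat         O        E   (O−E)²/E
0          37       37     0.0000
1          58       59     0.0169
2          10       15     1.6667
3          59       59     0.0000
4          52       46     0.7826
The largest term is for 2: 1.667.

2, 1.667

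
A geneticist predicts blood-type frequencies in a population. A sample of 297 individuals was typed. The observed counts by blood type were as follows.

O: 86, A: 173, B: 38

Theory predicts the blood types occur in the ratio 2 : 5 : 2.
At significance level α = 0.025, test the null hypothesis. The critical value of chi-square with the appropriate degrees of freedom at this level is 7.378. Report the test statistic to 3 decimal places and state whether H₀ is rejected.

Ratio total = 9. Expected counts: 297×2/9 = 66, 297×5/9 = 165, 297×2/9 = 66.
χ² = (86−66)²/66 + (173−165)²/165 + (38−66)²/66
   = 6.0606 + 0.3879 + 11.8788
Sum = 18.327
df = 2. Since 18.327 > 7.378, we reject H₀.

18.327; reject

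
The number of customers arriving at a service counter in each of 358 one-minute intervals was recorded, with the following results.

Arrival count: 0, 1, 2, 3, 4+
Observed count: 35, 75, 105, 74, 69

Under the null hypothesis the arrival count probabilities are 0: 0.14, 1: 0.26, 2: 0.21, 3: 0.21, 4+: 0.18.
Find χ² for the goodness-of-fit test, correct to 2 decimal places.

Expected counts E_i = n·p_i: 358×0.14 = 50.12, 358×0.26 = 93.08, 358×0.21 = 75.18, 358×0.21 = 75.18, 358×0.18 = 64.44.
0: (35 − 50.12)²/50.12 = 228.6144/50.12 = 4.561
1: (75 − 93.08)²/93.08 = 326.8864/93.08 = 3.512
2: (105 − 75.18)²/75.18 = 889.2324/75.18 = 11.828
3: (74 − 75.18)²/75.18 = 1.3924/75.18 = 0.019
4+: (69 − 64.44)²/64.44 = 20.7936/64.44 = 0.323
Sum = 20.24

20.24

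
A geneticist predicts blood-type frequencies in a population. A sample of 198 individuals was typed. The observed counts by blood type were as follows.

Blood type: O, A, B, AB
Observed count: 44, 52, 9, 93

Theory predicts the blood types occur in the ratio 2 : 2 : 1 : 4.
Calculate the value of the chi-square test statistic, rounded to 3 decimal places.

Ratio total = 9. Expected counts: 198×2/9 = 44, 198×2/9 = 44, 198×1/9 = 22, 198×4/9 = 88.
χ² = (44−44)²/44 + (52−44)²/44 + (9−22)²/22 + (93−88)²/88
   = 0.0000 + 1.4545 + 7.6818 + 0.2841
Sum = 9.420

9.420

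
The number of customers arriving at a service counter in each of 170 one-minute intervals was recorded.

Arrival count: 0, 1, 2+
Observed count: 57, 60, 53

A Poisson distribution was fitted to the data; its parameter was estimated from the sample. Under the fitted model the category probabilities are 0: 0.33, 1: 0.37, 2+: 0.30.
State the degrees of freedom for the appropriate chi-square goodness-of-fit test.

1

There are k = 3 categories and 1 parameter estimated from the data, so df = 3 − 1 − 1 = 1.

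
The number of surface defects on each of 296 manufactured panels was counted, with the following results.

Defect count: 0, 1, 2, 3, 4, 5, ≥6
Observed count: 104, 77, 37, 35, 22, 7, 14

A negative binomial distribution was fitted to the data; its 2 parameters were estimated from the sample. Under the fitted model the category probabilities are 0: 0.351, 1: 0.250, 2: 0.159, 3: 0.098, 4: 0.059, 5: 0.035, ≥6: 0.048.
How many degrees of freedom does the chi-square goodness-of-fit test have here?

There are k = 7 categories and 2 parameters estimated from the data, so df = 7 − 1 − 2 = 4.

4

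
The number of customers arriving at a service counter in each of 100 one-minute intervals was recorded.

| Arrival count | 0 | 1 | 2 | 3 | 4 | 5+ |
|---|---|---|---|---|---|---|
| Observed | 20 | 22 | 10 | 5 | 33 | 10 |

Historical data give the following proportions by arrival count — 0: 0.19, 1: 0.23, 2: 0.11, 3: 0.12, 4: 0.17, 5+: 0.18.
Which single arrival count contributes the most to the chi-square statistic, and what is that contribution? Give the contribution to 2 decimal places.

4, 15.06

Expected counts E_i = n·p_i: 100×0.19 = 19, 100×0.23 = 23, 100×0.11 = 11, 100×0.12 = 12, 100×0.17 = 17, 100×0.18 = 18.
χ² = (20−19)²/19 + (22−23)²/23 + (10−11)²/11 + (5−12)²/12 + (33−17)²/17 + (10−18)²/18
   = 0.053 + 0.043 + 0.091 + 4.083 + 15.059 + 3.556
The largest term is for 4: 15.06.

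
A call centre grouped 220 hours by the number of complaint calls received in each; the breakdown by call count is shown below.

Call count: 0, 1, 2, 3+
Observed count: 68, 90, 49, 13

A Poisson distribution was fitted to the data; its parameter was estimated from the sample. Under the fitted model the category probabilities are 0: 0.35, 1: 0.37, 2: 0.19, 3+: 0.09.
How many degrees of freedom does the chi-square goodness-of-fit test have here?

2

There are k = 4 categories and 1 parameter estimated from the data, so df = 4 − 1 − 1 = 2.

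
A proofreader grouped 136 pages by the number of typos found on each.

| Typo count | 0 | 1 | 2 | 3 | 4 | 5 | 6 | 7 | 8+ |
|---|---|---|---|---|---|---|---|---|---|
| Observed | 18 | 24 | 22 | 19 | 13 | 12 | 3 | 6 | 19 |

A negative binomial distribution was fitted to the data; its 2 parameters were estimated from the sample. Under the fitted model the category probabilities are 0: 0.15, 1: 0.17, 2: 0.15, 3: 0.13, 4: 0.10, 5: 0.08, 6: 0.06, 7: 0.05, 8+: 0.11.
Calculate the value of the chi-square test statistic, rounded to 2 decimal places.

5.13

Expected counts E_i = n·p_i: 136×0.15 = 20.4, 136×0.17 = 23.12, 136×0.15 = 20.4, 136×0.13 = 17.68, 136×0.10 = 13.6, 136×0.08 = 10.88, 136×0.06 = 8.16, 136×0.05 = 6.8, 136×0.11 = 14.96.
0: (18 − 20.4)²/20.4 = 5.76/20.4 = 0.282
1: (24 − 23.12)²/23.12 = 0.7744/23.12 = 0.033
2: (22 − 20.4)²/20.4 = 2.56/20.4 = 0.125
3: (19 − 17.68)²/17.68 = 1.7424/17.68 = 0.099
4: (13 − 13.6)²/13.6 = 0.36/13.6 = 0.026
5: (12 − 10.88)²/10.88 = 1.2544/10.88 = 0.115
6: (3 − 8.16)²/8.16 = 26.6256/8.16 = 3.263
7: (6 − 6.8)²/6.8 = 0.64/6.8 = 0.094
8+: (19 − 14.96)²/14.96 = 16.3216/14.96 = 1.091
Sum = 5.13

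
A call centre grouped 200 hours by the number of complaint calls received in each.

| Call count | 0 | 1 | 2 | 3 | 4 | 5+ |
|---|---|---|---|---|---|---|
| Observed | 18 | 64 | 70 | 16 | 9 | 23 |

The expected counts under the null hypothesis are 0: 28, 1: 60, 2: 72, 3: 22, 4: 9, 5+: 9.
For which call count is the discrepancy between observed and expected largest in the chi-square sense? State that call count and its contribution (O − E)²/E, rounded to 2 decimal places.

5+, 21.78

χ² = (18−28)²/28 + (64−60)²/60 + (70−72)²/72 + (16−22)²/22 + (9−9)²/9 + (23−9)²/9
   = 3.571 + 0.267 + 0.056 + 1.636 + 0.000 + 21.778
The largest term is for 5+: 21.78.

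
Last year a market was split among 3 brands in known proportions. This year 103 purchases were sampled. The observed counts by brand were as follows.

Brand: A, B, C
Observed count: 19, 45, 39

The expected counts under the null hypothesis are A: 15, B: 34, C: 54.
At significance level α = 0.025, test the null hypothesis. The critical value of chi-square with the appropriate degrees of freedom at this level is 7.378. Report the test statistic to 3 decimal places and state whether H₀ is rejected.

A: (19 − 15)²/15 = 16/15 = 1.0667
B: (45 − 34)²/34 = 121/34 = 3.5588
C: (39 − 54)²/54 = 225/54 = 4.1667
Sum = 8.792
df = 2. Since 8.792 > 7.378, we reject H₀.

8.792; reject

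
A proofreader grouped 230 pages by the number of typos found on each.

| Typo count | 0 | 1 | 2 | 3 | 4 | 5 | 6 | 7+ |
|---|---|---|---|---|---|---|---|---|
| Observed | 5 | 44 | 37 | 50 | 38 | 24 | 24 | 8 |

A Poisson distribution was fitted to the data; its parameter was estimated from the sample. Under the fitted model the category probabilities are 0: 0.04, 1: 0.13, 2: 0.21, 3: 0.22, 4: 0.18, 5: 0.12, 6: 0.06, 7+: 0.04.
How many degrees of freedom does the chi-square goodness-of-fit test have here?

6

There are k = 8 categories and 1 parameter estimated from the data, so df = 8 − 1 − 1 = 6.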